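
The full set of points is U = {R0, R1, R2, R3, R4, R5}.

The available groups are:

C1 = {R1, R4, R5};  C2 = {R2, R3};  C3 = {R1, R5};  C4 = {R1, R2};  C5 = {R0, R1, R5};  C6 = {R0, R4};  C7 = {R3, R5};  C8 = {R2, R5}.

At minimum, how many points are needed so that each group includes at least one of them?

3

H = {R2, R4, R5} meets every group (each contains at least one member of H), and |H| = 3.
The groups C4, C6, C7 are pairwise disjoint, so any hitting set needs a separate point for each — at least 3. Hence 3 is optimal.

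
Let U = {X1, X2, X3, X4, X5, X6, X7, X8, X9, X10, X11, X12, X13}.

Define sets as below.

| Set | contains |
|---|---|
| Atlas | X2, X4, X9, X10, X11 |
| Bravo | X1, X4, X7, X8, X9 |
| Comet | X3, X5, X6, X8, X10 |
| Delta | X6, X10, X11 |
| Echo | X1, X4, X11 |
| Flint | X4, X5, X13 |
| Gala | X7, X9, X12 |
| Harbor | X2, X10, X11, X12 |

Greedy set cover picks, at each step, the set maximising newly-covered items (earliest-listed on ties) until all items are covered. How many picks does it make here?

5

Greedy: pick Atlas (covers 5 new) → pick Comet (covers 4 new) → pick Bravo (covers 2 new) → pick Flint (covers 1 new) → pick Gala (covers 1 new). Total picks: 5.
(The true minimum cover uses only 4 sets, so greedy is not optimal here.)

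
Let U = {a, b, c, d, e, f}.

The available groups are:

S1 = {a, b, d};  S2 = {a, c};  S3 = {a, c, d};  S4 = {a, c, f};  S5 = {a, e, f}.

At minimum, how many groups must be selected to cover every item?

3

S1, S3, and S5 cover everything between them: the union {a, b, c, d, e, f} is all of U.
Only S1 contains b, so S1 is forced; the remaining 3 items need at least 2 more groups (each remaining group adds at most 2) — so at least 3 groups are needed, and 3 is optimal.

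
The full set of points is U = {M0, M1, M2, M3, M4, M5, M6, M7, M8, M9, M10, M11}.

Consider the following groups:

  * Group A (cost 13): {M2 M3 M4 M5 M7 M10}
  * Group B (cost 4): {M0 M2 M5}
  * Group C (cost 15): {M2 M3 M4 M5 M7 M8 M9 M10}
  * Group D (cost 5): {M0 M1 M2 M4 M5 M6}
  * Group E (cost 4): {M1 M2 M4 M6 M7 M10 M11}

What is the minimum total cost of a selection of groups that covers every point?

23

B, C, E together cover every point (B ∪ C ∪ E = {M0, M1, M2, M3, M4, M5, M6, M7, M8, M9, M10, M11}); total cost 4 + 15 + 4 = 23.
No covering selection has total cost below 23.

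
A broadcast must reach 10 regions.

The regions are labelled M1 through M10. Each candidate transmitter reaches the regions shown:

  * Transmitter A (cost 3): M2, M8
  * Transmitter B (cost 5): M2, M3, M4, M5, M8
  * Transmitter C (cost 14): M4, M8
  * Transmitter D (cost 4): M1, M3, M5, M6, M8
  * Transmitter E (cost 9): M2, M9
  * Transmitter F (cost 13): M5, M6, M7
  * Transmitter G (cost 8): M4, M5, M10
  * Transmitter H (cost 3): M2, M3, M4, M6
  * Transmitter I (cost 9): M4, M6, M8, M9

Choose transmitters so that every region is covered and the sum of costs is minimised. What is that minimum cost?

D, E, F, G together cover every region (D ∪ E ∪ F ∪ G = {M1, M2, M3, M4, M5, M6, M7, M8, M9, M10}); total cost 4 + 9 + 13 + 8 = 34.
The greedy pick H, D, G, E, F costs 37; no covering selection beats 34.

34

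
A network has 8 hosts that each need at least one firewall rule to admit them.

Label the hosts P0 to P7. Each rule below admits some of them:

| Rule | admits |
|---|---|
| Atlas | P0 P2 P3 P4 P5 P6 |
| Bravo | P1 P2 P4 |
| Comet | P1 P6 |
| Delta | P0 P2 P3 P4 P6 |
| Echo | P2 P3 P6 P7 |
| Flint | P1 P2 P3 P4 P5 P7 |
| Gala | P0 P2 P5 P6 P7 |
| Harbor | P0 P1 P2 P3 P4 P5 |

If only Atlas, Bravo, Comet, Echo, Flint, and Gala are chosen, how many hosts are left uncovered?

Union of Atlas, Bravo, Comet, Echo, Flint, Gala = {P0, P1, P2, P3, P4, P5, P6, P7} — that's every host, so 0 are uncovered.

0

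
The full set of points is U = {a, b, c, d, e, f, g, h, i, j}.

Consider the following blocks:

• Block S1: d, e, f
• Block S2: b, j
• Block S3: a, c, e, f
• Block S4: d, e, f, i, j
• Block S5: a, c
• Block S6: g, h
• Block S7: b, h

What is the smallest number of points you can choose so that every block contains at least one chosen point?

4

Take T = {b, c, f, g}. Each listed block contains at least one of these, so T is a hitting set of size 4.
The blocks S1, S2, S5, S6 are pairwise disjoint, so any hitting set needs a separate point for each — at least 4. Hence 4 is optimal.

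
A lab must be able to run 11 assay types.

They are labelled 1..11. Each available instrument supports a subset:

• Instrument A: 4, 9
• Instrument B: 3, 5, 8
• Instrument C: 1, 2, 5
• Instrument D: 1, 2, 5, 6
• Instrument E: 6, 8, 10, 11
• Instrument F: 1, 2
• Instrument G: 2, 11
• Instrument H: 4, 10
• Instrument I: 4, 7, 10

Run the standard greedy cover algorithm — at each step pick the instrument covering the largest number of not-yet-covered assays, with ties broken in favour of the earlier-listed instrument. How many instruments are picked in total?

5

Greedy: pick D (covers 4 new) → pick E (covers 3 new) → pick A (covers 2 new) → pick B (covers 1 new) → pick I (covers 1 new). Total picks: 5.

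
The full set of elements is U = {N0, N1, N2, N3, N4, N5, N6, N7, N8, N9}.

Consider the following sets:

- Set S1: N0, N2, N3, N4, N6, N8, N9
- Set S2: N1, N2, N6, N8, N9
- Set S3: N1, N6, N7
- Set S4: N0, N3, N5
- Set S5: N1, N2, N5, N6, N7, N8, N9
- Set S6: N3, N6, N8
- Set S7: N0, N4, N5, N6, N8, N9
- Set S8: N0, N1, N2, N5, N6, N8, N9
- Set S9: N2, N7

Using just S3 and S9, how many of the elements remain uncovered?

Union of S3, S9 = {N1, N2, N6, N7}.
Not covered: N0, N3, N4, N5, N8, N9 — 6 elements.

6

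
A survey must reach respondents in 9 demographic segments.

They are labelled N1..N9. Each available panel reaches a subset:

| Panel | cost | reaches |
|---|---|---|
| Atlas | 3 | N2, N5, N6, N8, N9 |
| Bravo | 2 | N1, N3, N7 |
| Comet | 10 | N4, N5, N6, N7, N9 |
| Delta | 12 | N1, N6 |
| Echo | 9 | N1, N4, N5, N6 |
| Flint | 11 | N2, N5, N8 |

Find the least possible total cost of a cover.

14

Atlas, Bravo, Echo together cover every segment (Atlas ∪ Bravo ∪ Echo = {N1, N2, N3, N4, N5, N6, N7, N8, N9}); total cost 3 + 2 + 9 = 14.
No covering selection has total cost below 14.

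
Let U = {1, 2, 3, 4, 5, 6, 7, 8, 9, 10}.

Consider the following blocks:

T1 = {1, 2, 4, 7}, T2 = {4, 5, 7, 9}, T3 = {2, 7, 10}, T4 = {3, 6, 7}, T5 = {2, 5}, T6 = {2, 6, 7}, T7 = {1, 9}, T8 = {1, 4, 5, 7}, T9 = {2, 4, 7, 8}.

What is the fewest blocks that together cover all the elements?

Take {T3, T4, T7, T8, T9}. Their union is {1, 2, 3, 4, 5, 6, 7, 8, 9, 10}, which is all 10 elements.
No 4 of the 9 blocks cover everything (all 126 combinations miss at least one element), so 5 is optimal.

5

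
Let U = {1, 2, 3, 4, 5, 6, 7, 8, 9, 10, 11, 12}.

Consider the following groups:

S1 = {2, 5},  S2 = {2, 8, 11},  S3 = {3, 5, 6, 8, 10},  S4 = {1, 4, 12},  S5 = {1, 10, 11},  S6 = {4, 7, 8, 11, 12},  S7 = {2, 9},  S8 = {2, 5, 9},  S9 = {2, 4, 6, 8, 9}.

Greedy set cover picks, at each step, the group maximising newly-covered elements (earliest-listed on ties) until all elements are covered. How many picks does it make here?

4

Greedy: pick S3 (covers 5 new) → pick S6 (covers 4 new) → pick S7 (covers 2 new) → pick S4 (covers 1 new). Total picks: 4.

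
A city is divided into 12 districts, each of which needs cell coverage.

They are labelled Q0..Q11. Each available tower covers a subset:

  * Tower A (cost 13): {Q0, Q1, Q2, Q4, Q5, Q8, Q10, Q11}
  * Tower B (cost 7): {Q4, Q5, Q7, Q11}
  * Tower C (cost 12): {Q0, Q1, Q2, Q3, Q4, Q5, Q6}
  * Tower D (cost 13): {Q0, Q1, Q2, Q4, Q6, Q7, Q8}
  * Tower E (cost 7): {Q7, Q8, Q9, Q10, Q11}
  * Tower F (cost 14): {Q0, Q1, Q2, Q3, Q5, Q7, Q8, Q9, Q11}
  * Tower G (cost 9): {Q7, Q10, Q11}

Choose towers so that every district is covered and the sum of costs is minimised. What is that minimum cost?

19

C, E together cover every district (C ∪ E = {Q0, Q1, Q2, Q3, Q4, Q5, Q6, Q7, Q8, Q9, Q10, Q11}); total cost 12 + 7 = 19.
No covering selection has total cost below 19.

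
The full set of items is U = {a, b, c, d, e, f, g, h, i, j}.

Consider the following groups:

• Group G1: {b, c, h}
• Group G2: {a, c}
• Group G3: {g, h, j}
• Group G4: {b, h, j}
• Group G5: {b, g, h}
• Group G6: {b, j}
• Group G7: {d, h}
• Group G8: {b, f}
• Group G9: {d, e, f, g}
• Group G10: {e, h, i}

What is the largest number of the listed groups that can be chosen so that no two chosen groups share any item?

3

G2, G3, G8 are pairwise disjoint (G2={a,c}; G3={g,h,j}; G8={b,f}).
Every remaining group overlaps one of these, and no 4 of the listed groups are pairwise disjoint, so 3 is the maximum.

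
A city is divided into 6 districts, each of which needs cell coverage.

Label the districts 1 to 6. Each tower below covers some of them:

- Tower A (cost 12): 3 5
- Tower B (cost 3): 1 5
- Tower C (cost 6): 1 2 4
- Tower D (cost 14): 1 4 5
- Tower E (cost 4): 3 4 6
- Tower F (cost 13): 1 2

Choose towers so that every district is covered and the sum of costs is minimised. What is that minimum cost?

B, C, E together cover every district (B ∪ C ∪ E = {1, 2, 3, 4, 5, 6}); total cost 3 + 6 + 4 = 13.
No covering selection has total cost below 13.

13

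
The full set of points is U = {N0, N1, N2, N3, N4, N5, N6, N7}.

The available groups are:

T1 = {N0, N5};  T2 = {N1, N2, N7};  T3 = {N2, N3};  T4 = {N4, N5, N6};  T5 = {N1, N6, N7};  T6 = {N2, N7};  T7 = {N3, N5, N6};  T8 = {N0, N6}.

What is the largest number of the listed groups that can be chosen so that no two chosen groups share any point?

T1, T3, T5 are pairwise disjoint (T1={N0,N5}; T3={N2,N3}; T5={N1,N6,N7}).
Every remaining group overlaps one of these, and no 4 of the listed groups are pairwise disjoint, so 3 is the maximum.

3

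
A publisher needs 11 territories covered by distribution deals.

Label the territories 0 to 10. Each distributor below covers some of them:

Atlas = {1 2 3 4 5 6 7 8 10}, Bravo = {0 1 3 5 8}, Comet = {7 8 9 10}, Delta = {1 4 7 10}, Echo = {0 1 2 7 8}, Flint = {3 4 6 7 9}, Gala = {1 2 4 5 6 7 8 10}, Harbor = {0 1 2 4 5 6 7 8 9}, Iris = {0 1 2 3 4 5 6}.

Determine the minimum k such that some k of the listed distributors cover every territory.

Atlas and Harbor together: Atlas ∪ Harbor = {0, 1, 2, 3, 4, 5, 6, 7, 8, 9, 10} — every territory is covered.
No single distributor has all 11 territories (the largest, Atlas, has 9), so 2 is optimal.

2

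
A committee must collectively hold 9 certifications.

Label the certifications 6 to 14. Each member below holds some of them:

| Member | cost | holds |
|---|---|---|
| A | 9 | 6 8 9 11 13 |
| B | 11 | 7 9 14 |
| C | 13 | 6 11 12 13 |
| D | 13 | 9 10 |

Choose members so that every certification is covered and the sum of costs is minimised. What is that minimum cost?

46

A, B, C, D together cover every certification (A ∪ B ∪ C ∪ D = {6, 7, 8, 9, 10, 11, 12, 13, 14}); total cost 9 + 11 + 13 + 13 = 46.
No covering selection has total cost below 46.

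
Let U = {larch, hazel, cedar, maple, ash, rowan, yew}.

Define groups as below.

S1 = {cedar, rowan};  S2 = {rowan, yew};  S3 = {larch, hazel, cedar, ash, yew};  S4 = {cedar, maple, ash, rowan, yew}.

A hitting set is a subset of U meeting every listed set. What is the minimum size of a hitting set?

2

Take H = {ash, rowan}. Each listed group contains at least one of these, so H is a hitting set of size 2.
No single point lies in every group, so at least 2 are needed and 2 is optimal.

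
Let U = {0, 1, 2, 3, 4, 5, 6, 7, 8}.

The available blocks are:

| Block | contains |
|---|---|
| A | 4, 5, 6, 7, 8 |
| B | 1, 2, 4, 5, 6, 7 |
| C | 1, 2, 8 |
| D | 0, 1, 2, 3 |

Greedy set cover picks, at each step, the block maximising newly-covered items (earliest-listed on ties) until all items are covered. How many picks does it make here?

3

Greedy: pick B (covers 6 new) → pick D (covers 2 new) → pick A (covers 1 new). Total picks: 3.
(The true minimum cover uses only 2 blocks, so greedy is not optimal here.)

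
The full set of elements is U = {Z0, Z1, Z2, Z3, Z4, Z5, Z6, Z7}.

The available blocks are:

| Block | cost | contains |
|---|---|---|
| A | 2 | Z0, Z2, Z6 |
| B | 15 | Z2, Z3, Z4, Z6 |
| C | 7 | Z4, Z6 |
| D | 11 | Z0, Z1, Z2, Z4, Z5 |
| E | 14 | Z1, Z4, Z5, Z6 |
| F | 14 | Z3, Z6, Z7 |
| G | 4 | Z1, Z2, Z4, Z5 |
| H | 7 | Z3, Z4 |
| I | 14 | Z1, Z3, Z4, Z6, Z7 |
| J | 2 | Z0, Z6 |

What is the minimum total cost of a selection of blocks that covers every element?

A, F, G together cover every element (A ∪ F ∪ G = {Z0, Z1, Z2, Z3, Z4, Z5, Z6, Z7}); total cost 2 + 14 + 4 = 20.
No covering selection has total cost below 20.

20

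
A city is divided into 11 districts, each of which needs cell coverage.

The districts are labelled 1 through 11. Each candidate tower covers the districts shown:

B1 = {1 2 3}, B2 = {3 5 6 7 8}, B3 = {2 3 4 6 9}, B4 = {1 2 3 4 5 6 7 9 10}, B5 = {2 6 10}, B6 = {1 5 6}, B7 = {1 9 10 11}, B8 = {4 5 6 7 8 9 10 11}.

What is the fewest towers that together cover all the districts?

2

B4 and B8 together: B4 ∪ B8 = {1, 2, 3, 4, 5, 6, 7, 8, 9, 10, 11} — every district is covered.
No single tower has all 11 districts (the largest, B4, has 9), so 2 is optimal.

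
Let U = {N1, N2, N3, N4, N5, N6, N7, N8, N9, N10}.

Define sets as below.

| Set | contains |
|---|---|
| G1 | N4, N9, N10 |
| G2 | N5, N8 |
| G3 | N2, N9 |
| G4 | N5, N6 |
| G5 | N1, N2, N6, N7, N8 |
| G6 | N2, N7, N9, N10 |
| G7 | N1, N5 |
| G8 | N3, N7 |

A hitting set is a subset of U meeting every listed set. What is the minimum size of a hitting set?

3

The 3 elements {N5, N7, N9} hit every set.
The sets G1, G2, G8 are pairwise disjoint, so any hitting set needs a separate element for each — at least 3. Hence 3 is optimal.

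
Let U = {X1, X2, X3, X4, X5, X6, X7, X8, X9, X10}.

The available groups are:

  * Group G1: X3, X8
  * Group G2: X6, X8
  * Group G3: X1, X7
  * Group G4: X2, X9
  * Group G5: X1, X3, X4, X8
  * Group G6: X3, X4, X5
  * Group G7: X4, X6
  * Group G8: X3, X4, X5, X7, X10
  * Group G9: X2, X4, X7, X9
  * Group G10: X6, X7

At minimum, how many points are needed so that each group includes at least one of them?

4

H = {X3, X6, X7, X9} meets every group (each contains at least one member of H), and |H| = 4.
The groups G1, G3, G4, G7 are pairwise disjoint, so any hitting set needs a separate point for each — at least 4. Hence 4 is optimal.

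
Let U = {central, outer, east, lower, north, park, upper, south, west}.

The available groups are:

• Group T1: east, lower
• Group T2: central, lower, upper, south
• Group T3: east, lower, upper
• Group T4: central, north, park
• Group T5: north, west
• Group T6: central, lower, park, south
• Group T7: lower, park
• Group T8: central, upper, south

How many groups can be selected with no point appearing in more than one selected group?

3

T1, T5, T8 are pairwise disjoint (T1={east,lower}; T5={north,west}; T8={central,upper,south}).
Every remaining group overlaps one of these, and no 4 of the listed groups are pairwise disjoint, so 3 is the maximum.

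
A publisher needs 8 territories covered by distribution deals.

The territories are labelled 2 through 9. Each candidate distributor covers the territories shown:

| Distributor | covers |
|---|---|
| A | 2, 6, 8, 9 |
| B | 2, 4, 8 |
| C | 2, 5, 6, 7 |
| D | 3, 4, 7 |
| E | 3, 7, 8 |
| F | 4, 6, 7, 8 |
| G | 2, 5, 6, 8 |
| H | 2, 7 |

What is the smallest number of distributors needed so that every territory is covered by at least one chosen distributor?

3

A and D and G together: A ∪ D ∪ G = {2, 3, 4, 5, 6, 7, 8, 9} — every territory is covered.
Only A contains 9, so A is forced; the remaining 4 territories need at least 2 more distributors (each remaining distributor adds at most 3) — so at least 3 distributors are needed, and 3 is optimal.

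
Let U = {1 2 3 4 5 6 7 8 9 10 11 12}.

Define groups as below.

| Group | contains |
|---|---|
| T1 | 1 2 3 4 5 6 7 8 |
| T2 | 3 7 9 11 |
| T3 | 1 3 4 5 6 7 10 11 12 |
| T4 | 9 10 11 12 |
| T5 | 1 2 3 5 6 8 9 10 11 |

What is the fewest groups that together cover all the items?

Take {T1, T4}. Their union is {1, 2, 3, 4, 5, 6, 7, 8, 9, 10, 11, 12}, which is all 12 items.
No single group has all 12 items (the largest, T3, has 9), so 2 is optimal.

2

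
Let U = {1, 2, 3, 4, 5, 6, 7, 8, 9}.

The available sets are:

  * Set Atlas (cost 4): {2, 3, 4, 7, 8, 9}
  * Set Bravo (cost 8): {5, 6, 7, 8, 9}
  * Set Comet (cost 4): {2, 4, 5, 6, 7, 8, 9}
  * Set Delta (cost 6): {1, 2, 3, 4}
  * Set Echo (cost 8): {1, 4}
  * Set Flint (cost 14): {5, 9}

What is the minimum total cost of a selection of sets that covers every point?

10

Comet, Delta together cover every point (Comet ∪ Delta = {1, 2, 3, 4, 5, 6, 7, 8, 9}); total cost 4 + 6 = 10.
No covering selection has total cost below 10.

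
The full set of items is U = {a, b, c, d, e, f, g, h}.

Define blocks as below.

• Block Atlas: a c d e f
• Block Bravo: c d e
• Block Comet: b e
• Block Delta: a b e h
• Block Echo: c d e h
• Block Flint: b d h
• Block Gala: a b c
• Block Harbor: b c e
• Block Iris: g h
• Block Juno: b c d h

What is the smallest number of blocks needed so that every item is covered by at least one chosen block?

3

Atlas, Harbor, and Iris cover everything between them: the union {a, b, c, d, e, f, g, h} is all of U.
Only Atlas contains f, so Atlas is forced; the remaining 3 items need at least 2 more blocks (each remaining block adds at most 2) — so at least 3 blocks are needed, and 3 is optimal.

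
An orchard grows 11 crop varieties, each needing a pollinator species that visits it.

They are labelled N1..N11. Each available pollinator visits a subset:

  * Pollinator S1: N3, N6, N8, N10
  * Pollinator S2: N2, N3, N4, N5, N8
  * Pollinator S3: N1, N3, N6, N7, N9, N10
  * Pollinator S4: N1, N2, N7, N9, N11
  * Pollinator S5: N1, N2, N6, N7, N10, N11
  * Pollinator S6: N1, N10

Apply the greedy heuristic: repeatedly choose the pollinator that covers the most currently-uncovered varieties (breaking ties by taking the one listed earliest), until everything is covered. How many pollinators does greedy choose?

Greedy: pick S3 (covers 6 new) → pick S2 (covers 4 new) → pick S4 (covers 1 new). Total picks: 3.

3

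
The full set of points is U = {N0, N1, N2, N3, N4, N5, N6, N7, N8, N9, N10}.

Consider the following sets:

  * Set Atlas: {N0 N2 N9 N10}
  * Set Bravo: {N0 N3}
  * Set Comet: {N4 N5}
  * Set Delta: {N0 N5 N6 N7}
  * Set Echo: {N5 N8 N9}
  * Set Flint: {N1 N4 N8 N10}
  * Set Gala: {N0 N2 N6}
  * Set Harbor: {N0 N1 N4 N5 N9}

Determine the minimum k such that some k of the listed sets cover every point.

Take {Atlas, Bravo, Delta, Flint}. Their union is {N0, N1, N2, N3, N4, N5, N6, N7, N8, N9, N10}, which is all 11 points.
Only Bravo contains N3, so Bravo is forced; the remaining 9 points need at least 3 more sets (each remaining set adds at most 4) — so at least 4 sets are needed, and 4 is optimal.

4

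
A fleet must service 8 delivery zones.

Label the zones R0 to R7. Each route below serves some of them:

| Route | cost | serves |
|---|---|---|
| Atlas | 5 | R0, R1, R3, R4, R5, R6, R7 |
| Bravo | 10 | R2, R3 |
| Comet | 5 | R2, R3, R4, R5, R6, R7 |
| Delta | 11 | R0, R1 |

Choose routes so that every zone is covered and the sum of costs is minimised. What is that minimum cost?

10

Atlas, Comet together cover every zone (Atlas ∪ Comet = {R0, R1, R2, R3, R4, R5, R6, R7}); total cost 5 + 5 = 10.
No covering selection has total cost below 10.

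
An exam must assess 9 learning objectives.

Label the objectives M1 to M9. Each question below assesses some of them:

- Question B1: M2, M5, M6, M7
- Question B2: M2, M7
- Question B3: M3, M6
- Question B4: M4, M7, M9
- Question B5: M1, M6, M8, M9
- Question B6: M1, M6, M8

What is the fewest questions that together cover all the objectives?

Take {B1, B3, B4, B5}. Their union is {M1, M2, M3, M4, M5, M6, M7, M8, M9}, which is all 9 objectives.
Only B3 contains M3, so B3 is forced; the remaining 7 objectives need at least 3 more questions (each remaining question adds at most 3) — so at least 4 questions are needed, and 4 is optimal.

4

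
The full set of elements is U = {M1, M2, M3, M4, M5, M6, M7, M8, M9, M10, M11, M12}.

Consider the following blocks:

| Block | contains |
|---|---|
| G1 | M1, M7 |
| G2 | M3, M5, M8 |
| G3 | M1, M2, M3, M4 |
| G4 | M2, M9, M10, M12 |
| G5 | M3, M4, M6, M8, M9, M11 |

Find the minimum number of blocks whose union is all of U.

G1, G2, G4, and G5 cover everything between them: the union {M1, M2, M3, M4, M5, M6, M7, M8, M9, M10, M11, M12} is all of U.
Only G2 contains M5, so G2 is forced; the remaining 9 elements need at least 3 more blocks (each remaining block adds at most 4) — so at least 4 blocks are needed, and 4 is optimal.

4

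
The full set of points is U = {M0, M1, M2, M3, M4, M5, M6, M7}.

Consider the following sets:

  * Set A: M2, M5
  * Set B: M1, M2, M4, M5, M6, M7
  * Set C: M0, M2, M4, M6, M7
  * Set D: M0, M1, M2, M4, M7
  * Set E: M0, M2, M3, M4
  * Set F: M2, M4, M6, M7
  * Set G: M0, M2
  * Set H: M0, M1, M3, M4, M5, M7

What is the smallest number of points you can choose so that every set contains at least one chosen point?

2

T = {M2, M7} meets every set (each contains at least one member of T), and |T| = 2.
No single point lies in every set, so at least 2 are needed and 2 is optimal.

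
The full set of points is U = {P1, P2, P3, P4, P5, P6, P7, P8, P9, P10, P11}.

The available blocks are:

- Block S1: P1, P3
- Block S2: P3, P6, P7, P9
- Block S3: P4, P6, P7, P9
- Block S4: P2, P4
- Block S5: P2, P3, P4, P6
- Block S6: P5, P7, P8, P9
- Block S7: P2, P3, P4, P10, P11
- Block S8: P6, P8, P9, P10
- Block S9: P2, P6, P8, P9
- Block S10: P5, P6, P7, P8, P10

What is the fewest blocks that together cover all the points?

4

S1, S6, S7, and S8 cover everything between them: the union {P1, P2, P3, P4, P5, P6, P7, P8, P9, P10, P11} is all of U.
No 3 of the 10 blocks cover everything (all 120 combinations miss at least one point), so 4 is optimal.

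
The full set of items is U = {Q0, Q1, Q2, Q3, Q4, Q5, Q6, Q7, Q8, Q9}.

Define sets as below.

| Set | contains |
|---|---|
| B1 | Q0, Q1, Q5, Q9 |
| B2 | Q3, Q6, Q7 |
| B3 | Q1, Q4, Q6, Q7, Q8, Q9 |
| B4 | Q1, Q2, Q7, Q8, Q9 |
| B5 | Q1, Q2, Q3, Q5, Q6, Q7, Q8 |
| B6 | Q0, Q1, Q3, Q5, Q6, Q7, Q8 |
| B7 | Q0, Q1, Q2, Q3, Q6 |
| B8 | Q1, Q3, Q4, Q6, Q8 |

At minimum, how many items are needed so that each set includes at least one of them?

Take H = {Q1, Q6}. Each listed set contains at least one of these, so H is a hitting set of size 2.
The sets B1, B2 are pairwise disjoint, so any hitting set needs a separate item for each — at least 2. Hence 2 is optimal.

2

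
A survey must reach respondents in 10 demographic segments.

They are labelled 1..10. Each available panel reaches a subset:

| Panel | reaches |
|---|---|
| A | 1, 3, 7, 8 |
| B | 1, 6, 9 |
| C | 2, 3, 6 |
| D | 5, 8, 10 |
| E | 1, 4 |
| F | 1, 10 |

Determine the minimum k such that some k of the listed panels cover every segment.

5

A and B and C and D and E together: A ∪ B ∪ C ∪ D ∪ E = {1, 2, 3, 4, 5, 6, 7, 8, 9, 10} — every segment is covered.
No 4 of the 6 panels cover everything (all 15 combinations miss at least one segment), so 5 is optimal.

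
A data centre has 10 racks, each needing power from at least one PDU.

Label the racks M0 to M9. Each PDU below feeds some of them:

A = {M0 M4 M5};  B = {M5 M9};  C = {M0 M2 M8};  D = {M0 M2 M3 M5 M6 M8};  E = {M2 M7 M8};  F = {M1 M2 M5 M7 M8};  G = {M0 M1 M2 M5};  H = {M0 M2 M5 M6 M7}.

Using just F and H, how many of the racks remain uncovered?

3

Union of F, H = {M0, M1, M2, M5, M6, M7, M8}.
Not covered: M3, M4, M9 — 3 racks.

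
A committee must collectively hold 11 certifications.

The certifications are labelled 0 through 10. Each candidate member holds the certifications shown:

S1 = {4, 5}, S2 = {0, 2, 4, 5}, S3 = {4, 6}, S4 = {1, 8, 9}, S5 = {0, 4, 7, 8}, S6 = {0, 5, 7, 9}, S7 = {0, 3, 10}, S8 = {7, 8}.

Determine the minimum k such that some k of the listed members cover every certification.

5

S2 and S3 and S4 and S6 and S7 together: S2 ∪ S3 ∪ S4 ∪ S6 ∪ S7 = {0, 1, 2, 3, 4, 5, 6, 7, 8, 9, 10} — every certification is covered.
No 4 of the 8 members cover everything (all 70 combinations miss at least one certification), so 5 is optimal.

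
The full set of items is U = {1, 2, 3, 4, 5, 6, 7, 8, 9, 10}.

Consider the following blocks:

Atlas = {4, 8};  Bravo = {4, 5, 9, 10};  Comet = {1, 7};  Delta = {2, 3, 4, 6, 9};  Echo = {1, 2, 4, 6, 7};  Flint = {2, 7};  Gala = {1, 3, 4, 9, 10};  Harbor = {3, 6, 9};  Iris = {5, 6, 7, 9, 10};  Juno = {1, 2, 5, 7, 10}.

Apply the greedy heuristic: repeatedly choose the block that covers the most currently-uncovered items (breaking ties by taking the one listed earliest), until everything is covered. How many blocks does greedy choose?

Greedy: pick Delta (covers 5 new) → pick Juno (covers 4 new) → pick Atlas (covers 1 new). Total picks: 3.

3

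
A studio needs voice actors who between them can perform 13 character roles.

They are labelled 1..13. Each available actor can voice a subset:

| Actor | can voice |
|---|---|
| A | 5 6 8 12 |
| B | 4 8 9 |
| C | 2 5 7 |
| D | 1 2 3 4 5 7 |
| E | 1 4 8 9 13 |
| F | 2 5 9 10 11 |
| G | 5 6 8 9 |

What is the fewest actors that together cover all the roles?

4

A and D and E and F together: A ∪ D ∪ E ∪ F = {1, 2, 3, 4, 5, 6, 7, 8, 9, 10, 11, 12, 13} — every role is covered.
Only D contains 3, so D is forced; the remaining 7 roles need at least 3 more actors (each remaining actor adds at most 3) — so at least 4 actors are needed, and 4 is optimal.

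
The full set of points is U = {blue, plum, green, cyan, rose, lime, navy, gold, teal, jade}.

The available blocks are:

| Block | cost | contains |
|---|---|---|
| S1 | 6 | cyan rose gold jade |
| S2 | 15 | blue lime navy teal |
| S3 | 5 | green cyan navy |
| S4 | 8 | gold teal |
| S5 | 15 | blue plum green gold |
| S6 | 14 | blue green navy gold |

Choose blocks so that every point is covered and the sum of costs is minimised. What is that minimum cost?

36

S1, S2, S5 together cover every point (S1 ∪ S2 ∪ S5 = {blue, plum, green, cyan, rose, lime, navy, gold, teal, jade}); total cost 6 + 15 + 15 = 36.
The greedy pick S1, S3, S2, S5 costs 41; no covering selection beats 36.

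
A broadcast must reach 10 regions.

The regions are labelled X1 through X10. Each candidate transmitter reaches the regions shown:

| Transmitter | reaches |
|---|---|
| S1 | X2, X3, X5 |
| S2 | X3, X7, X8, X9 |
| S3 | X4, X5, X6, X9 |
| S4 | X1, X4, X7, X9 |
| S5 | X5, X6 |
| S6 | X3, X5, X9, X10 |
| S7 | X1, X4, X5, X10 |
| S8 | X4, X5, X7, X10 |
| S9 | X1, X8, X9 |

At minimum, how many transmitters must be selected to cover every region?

4

Take {S1, S2, S3, S7}. Their union is {X1, X2, X3, X4, X5, X6, X7, X8, X9, X10}, which is all 10 regions.
No 3 of the 9 transmitters cover everything (all 84 combinations miss at least one region), so 4 is optimal.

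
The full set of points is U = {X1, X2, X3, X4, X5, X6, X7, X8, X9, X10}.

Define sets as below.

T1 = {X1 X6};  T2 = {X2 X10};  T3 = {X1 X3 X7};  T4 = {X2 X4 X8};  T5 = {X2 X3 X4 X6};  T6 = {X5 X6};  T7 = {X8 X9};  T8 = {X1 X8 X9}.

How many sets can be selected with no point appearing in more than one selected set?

4

T2, T3, T6, T7 are pairwise disjoint (T2={X2,X10}; T3={X1,X3,X7}; T6={X5,X6}; T7={X8,X9}).
Every remaining set overlaps one of these, and no 5 of the listed sets are pairwise disjoint, so 4 is the maximum.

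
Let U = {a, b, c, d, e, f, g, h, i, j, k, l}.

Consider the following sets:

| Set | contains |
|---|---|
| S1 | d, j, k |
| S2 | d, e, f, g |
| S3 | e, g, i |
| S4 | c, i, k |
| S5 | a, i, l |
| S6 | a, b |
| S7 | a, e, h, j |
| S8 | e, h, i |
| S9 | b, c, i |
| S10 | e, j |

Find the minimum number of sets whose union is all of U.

5

Take {S1, S2, S5, S8, S9}. Their union is {a, b, c, d, e, f, g, h, i, j, k, l}, which is all 12 points.
No 4 of the 10 sets cover everything (all 210 combinations miss at least one point), so 5 is optimal.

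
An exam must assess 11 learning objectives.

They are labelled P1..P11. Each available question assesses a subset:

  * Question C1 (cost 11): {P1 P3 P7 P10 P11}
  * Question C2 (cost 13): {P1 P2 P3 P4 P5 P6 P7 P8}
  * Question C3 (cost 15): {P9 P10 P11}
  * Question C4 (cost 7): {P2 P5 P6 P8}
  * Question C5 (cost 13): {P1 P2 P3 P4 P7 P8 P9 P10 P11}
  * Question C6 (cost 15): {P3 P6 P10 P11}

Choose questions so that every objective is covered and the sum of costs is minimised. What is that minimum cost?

C4, C5 together cover every objective (C4 ∪ C5 = {P1, P2, P3, P4, P5, P6, P7, P8, P9, P10, P11}); total cost 7 + 13 = 20.
No covering selection has total cost below 20.

20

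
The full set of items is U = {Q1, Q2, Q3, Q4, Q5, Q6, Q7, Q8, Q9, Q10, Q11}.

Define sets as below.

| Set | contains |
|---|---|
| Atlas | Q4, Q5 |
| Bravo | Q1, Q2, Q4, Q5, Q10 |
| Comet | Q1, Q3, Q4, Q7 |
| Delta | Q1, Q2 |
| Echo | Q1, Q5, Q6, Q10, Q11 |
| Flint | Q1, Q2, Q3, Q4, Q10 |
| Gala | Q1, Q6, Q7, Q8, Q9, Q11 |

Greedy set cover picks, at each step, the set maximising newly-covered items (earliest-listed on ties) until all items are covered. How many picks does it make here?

Greedy: pick Gala (covers 6 new) → pick Bravo (covers 4 new) → pick Comet (covers 1 new). Total picks: 3.

3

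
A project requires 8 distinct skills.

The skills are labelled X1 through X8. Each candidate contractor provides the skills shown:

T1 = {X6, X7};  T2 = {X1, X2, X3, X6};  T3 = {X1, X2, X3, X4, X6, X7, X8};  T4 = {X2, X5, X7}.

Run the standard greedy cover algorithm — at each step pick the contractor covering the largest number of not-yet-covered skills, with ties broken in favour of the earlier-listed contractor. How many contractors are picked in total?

Greedy: pick T3 (covers 7 new) → pick T4 (covers 1 new). Total picks: 2.

2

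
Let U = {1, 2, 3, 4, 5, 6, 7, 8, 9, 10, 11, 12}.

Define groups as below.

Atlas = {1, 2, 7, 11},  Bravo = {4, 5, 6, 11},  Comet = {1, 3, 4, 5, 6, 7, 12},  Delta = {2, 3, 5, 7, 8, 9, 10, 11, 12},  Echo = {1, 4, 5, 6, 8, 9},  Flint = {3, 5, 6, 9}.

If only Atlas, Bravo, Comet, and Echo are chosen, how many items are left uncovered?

Union of Atlas, Bravo, Comet, Echo = {1, 2, 3, 4, 5, 6, 7, 8, 9, 11, 12}.
Not covered: 10 — 1 item.

1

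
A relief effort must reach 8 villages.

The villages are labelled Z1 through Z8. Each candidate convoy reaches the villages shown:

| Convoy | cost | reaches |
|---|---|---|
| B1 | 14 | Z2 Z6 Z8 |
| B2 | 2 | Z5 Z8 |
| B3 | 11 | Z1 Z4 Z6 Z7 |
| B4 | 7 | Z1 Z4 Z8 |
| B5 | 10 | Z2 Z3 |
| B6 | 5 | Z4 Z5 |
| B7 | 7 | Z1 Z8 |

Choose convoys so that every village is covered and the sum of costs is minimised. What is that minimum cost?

23

B2, B3, B5 together cover every village (B2 ∪ B3 ∪ B5 = {Z1, Z2, Z3, Z4, Z5, Z6, Z7, Z8}); total cost 2 + 11 + 10 = 23.
No covering selection has total cost below 23.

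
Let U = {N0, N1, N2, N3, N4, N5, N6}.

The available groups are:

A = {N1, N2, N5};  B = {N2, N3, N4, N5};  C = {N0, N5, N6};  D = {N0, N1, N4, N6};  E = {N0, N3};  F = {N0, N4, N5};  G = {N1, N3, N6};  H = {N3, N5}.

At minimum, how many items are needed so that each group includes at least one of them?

Take T = {N0, N1, N5}. Each listed group contains at least one of these, so T is a hitting set of size 3.
No choice of 2 items meets every group, so 3 is the minimum.

3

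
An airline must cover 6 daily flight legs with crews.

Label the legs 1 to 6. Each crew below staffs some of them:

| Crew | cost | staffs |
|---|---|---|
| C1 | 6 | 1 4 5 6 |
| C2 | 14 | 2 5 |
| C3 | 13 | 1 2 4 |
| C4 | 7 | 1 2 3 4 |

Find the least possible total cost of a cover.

C1, C4 together cover every leg (C1 ∪ C4 = {1, 2, 3, 4, 5, 6}); total cost 6 + 7 = 13.
No covering selection has total cost below 13.

13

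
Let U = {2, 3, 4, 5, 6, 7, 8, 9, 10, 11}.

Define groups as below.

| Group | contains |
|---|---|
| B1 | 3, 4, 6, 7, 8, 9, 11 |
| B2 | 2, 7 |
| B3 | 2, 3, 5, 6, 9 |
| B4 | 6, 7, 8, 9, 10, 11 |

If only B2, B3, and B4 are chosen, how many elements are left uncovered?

Union of B2, B3, B4 = {2, 3, 5, 6, 7, 8, 9, 10, 11}.
Not covered: 4 — 1 element.

1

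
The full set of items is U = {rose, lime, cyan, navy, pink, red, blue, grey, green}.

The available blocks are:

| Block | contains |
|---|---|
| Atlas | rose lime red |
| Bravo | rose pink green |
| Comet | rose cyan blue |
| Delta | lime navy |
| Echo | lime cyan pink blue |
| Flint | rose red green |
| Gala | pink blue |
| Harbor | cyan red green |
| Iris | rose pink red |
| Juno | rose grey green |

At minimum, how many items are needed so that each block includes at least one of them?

4

Take H = {rose, lime, pink, green}. Each listed block contains at least one of these, so H is a hitting set of size 4.
No choice of 3 items meets every block, so 4 is the minimum.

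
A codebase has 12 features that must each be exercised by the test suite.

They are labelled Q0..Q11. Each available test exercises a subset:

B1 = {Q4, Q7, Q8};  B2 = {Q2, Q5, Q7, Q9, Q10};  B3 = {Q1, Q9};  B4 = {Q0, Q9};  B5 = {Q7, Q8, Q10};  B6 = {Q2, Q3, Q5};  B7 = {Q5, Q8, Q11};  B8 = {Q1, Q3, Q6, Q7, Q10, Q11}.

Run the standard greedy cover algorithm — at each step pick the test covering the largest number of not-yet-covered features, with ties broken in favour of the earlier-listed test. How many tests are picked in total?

4

Greedy: pick B8 (covers 6 new) → pick B2 (covers 3 new) → pick B1 (covers 2 new) → pick B4 (covers 1 new). Total picks: 4.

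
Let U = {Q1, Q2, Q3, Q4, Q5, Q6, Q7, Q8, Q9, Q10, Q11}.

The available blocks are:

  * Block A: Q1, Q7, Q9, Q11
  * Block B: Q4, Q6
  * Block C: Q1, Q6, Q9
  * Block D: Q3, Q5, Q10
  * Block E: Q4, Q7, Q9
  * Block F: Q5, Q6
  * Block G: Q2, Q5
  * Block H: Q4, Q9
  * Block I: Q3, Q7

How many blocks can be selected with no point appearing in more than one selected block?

C, G, I are pairwise disjoint (C={Q1,Q6,Q9}; G={Q2,Q5}; I={Q3,Q7}).
Every remaining block overlaps one of these, and no 4 of the listed blocks are pairwise disjoint, so 3 is the maximum.

3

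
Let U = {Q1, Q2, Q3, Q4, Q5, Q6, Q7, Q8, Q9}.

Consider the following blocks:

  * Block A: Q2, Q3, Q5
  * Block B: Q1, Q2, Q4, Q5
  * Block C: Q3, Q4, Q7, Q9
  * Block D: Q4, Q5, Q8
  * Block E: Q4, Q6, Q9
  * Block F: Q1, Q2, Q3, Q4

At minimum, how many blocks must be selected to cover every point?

Take {C, D, E, F}. Their union is {Q1, Q2, Q3, Q4, Q5, Q6, Q7, Q8, Q9}, which is all 9 points.
No 3 of the 6 blocks cover everything (all 20 combinations miss at least one point), so 4 is optimal.

4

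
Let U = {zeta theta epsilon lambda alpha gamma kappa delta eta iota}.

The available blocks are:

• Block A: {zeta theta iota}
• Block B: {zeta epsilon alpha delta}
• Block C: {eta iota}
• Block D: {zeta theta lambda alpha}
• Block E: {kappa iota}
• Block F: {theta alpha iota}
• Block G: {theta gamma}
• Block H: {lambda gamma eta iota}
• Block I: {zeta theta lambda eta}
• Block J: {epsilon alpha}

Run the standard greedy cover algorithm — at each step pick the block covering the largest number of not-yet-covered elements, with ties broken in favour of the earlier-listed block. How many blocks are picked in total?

4

Greedy: pick B (covers 4 new) → pick H (covers 4 new) → pick A (covers 1 new) → pick E (covers 1 new). Total picks: 4.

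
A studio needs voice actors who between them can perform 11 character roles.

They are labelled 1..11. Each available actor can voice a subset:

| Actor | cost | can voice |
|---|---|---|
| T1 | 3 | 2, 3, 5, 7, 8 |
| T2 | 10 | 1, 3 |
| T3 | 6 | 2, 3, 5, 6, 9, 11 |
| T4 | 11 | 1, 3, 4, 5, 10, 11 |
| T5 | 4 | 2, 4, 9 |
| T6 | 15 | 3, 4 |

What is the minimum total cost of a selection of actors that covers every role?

T1, T3, T4 together cover every role (T1 ∪ T3 ∪ T4 = {1, 2, 3, 4, 5, 6, 7, 8, 9, 10, 11}); total cost 3 + 6 + 11 = 20.
No covering selection has total cost below 20.

20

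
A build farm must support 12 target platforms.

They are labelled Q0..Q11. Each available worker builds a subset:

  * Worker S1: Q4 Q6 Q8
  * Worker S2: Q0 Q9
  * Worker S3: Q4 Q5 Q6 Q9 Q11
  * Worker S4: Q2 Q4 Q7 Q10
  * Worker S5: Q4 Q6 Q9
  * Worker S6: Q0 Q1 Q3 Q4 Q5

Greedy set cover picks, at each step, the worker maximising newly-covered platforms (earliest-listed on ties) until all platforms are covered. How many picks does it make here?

4

Greedy: pick S3 (covers 5 new) → pick S4 (covers 3 new) → pick S6 (covers 3 new) → pick S1 (covers 1 new). Total picks: 4.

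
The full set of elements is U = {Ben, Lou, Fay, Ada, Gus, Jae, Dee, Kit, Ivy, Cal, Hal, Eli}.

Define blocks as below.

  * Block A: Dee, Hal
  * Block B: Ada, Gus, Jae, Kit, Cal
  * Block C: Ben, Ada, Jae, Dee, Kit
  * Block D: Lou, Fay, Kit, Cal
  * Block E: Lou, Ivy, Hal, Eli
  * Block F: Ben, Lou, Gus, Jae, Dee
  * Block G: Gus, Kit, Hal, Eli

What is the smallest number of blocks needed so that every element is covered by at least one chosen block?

B, D, E, and F cover everything between them: the union {Ben, Lou, Fay, Ada, Gus, Jae, Dee, Kit, Ivy, Cal, Hal, Eli} is all of U.
No 3 of the 7 blocks cover everything (all 35 combinations miss at least one element), so 4 is optimal.

4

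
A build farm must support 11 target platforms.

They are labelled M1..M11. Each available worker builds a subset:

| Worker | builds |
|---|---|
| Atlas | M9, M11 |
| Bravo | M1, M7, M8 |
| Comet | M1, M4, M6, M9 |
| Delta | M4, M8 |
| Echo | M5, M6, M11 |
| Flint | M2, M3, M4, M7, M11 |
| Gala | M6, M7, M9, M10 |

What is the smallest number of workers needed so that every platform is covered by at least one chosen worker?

4

Bravo and Echo and Flint and Gala together: Bravo ∪ Echo ∪ Flint ∪ Gala = {M1, M2, M3, M4, M5, M6, M7, M8, M9, M10, M11} — every platform is covered.
No 3 of the 7 workers cover everything (all 35 combinations miss at least one platform), so 4 is optimal.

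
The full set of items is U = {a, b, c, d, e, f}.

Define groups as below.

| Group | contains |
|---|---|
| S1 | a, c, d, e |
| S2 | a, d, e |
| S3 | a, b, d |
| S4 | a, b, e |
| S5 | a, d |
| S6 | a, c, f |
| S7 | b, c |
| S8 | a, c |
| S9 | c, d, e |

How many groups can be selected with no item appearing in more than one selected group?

S2, S7 are pairwise disjoint (S2={a,d,e}; S7={b,c}).
Every remaining group overlaps one of these, and no 3 of the listed groups are pairwise disjoint, so 2 is the maximum.

2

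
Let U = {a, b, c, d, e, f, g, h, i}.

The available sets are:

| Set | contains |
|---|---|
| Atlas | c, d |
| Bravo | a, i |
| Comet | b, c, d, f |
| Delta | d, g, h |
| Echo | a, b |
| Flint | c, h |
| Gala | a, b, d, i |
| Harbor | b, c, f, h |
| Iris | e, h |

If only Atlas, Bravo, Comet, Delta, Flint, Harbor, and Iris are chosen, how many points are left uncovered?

Union of Atlas, Bravo, Comet, Delta, Flint, Harbor, Iris = {a, b, c, d, e, f, g, h, i} — that's every point, so 0 are uncovered.

0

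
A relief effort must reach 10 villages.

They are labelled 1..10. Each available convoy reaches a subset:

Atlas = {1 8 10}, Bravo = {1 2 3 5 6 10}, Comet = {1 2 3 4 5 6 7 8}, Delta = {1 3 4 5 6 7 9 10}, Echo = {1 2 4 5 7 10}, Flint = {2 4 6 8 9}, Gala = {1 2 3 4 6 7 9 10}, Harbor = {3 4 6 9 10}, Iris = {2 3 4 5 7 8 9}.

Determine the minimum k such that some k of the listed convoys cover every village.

2

Gala and Iris together: Gala ∪ Iris = {1, 2, 3, 4, 5, 6, 7, 8, 9, 10} — every village is covered.
No single convoy has all 10 villages (the largest, Comet, has 8), so 2 is optimal.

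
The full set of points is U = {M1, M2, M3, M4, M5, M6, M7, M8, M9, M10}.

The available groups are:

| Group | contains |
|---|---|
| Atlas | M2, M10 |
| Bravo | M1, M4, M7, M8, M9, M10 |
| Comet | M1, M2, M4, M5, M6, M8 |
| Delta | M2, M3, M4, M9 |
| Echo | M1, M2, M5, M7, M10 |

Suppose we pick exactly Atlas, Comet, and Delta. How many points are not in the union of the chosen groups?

1

Union of Atlas, Comet, Delta = {M1, M2, M3, M4, M5, M6, M8, M9, M10}.
Not covered: M7 — 1 point.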